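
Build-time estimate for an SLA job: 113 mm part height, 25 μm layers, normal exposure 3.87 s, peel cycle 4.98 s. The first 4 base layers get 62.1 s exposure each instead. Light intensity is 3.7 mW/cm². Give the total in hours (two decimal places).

11.18 hours

Number of layers: 113 / 0.025 → 4520 (rounded up).
Bottom layers = 4 × (62.1 + 4.98), so 268.32 s.
Remaining layers = 4516 × (3.87 + 4.98) = 39966.6 s.
Total = 268.32 + 39966.6 = 40234.92 s = 11.18 hours.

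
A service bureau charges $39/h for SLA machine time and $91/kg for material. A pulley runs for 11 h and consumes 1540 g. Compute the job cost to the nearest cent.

$569.14

Machine cost: 39 × 11 → $429.00.
Material cost = 91 × 1540/1000, so $140.14.
Total = 429.00 + 140.14 = $569.14.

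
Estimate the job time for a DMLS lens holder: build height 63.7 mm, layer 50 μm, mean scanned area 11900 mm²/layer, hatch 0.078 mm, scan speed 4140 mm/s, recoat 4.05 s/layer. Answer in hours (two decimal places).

14.47 hours

Layers = ⌈63.7/0.05⌉ = 1274.
Scan path per layer = 11900 / 0.078 = 152564.1 mm.
Laser time per layer = 152564.1 / 4140, so 36.8512 s.
Per-layer time: 36.8512 + 4.05 → 40.9012 s.
Build time = 1274 × 40.9012 = 52108.1288 s = 14.47 hours.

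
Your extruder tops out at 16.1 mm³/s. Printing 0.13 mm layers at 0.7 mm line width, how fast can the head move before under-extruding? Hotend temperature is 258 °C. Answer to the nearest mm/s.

177 mm/s

Extrusion cross-section = 0.13 × 0.7 = 0.091 mm².
v_max = Q/A = 16.1/0.091 = 176.92 mm/s → 177 mm/s.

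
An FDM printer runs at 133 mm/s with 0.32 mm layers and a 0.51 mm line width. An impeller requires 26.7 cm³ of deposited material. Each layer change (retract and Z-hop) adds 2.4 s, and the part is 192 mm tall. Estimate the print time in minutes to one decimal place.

Extrusion cross-section = 0.32 × 0.51, so 0.1632 mm².
Path length: 26700 mm³ / 0.1632 mm² → 163602.9 mm.
Time extruding = 163602.9 / 133 = 1230.1 s.
Layers = ⌈192/0.32⌉ = 600.
Non-print overhead = 600 × 2.4 = 1440 s.
Altogether 1230.1 + 1440 = 2670.1 s, i.e. 44.5 minutes.

44.5 minutes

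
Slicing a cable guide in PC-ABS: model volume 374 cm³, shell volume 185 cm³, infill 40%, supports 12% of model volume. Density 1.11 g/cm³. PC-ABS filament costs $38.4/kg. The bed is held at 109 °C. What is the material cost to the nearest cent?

$13.02

Volume inside the shell = 374 − 185, so 189 cm³.
Infill volume = 0.40 × 189, so 75.6 cm³.
Support = 0.12 × 374, so 44.88 cm³.
Deposited volume: 185 + 75.6 + 44.88 → 305.48 cm³.
Mass = 305.48 × 1.11 = 339.0828 g.
Cost = 339.0828 g / 1000 × $38.4/kg = $13.02.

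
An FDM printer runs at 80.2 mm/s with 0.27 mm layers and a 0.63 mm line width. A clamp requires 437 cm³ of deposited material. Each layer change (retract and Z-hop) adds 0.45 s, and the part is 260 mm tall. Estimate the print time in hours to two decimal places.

Extrusion cross-section: 0.27 × 0.63 → 0.1701 mm².
Total extruded path = 437000/0.1701 = 2569077 mm.
Print-move time: 2569077 / 80.2 → 32033.4 s.
Layers = ⌈260/0.27⌉ = 963.
Z-hop total = 963 × 0.45 = 433.35 s.
Altogether 32033.4 + 433.35 = 32466.75 s, i.e. 9.02 hours.

9.02 hours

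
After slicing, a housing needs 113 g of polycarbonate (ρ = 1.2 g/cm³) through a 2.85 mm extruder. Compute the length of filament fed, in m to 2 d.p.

Volume = 113 g / 1.2 g·cm⁻³ = 94.1667 cm³ = 94166.7 mm³.
A = π r² = π × 1.425² = 6.3794 mm².
L = V/A = 94166.7/6.3794 = 14761.06 mm → 14.76 m.

14.76 m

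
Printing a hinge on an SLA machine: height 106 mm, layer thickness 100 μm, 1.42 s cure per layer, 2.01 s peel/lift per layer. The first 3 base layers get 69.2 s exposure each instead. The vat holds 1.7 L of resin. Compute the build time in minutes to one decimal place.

Layer count = ceil(106 / 0.1) = 1060.
Base layers: 3 × (69.2 + 2.01) → 213.63 s.
Regular layers = 1057 × (1.42 + 2.01) = 3625.51 s.
Sum: 213.63 + 3625.51 = 3839.14 s → 64.0 minutes.

64.0 minutes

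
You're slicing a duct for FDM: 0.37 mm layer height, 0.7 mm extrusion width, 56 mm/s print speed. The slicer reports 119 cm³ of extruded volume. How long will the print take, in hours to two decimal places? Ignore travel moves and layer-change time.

Line area = 0.37 × 0.7, so 0.259 mm².
Total extruded path = 119000/0.259 = 459459.5 mm.
Print-move time = 459459.5 / 56 = 8204.6 s.
Converting: 8204.6 s = 2.28 hours.

2.28 hours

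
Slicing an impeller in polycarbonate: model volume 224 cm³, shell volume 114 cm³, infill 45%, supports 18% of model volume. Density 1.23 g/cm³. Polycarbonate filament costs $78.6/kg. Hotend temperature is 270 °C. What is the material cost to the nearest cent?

$19.70

Interior volume = 224 − 114 = 110 cm³.
Deposited infill = 0.45 × 110, so 49.5 cm³.
Support: 0.18 × 224 → 40.32 cm³.
Total printed volume = 114 + 49.5 + 40.32, so 203.82 cm³.
Mass = 203.82 × 1.23, so 250.6986 g.
At $78.6/kg: 250.6986/1000 × 78.6 = $19.70.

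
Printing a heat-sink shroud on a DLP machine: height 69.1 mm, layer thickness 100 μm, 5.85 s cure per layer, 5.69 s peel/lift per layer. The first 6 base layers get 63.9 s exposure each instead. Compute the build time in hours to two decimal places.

2.31 hours

Number of layers: 69.1 / 0.1 → 691 (rounded up).
Base layers = 6 × (63.9 + 5.69) = 417.54 s.
Regular layers: 685 × (5.85 + 5.69) → 7904.9 s.
Sum: 417.54 + 7904.9 = 8322.44 s → 2.31 hours.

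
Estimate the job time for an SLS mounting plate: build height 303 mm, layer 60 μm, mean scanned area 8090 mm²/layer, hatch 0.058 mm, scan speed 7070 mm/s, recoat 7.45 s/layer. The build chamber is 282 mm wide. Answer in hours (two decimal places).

Layers = ⌈303/0.06⌉ = 5050.
Hatch length per layer: 8090 / 0.058 → 139482.8 mm.
Scan time per layer: 139482.8 / 7070 → 19.7288 s.
Layer cycle: 19.7288 + 7.45 → 27.1788 s.
Total: 5050 × 27.1788 s = 137252.94 s → 38.13 hours.

38.13 hours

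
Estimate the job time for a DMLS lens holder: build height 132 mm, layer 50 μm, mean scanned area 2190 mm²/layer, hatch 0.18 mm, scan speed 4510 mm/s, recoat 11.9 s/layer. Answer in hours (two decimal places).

10.70 hours

Layer count = ceil(132 / 0.05) = 2640.
Scan path per layer: 2190 / 0.18 → 12166.7 mm.
Per-layer scan time = 12166.7 / 4510, so 2.6977 s.
Time per layer = 2.6977 + 11.9 = 14.5977 s.
Total: 2640 × 14.5977 s = 38537.928 s → 10.70 hours.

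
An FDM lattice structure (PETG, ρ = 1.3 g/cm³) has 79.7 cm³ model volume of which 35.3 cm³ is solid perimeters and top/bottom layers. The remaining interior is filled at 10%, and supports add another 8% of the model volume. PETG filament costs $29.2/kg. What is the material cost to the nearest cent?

Infill region = 79.7 − 35.3 = 44.4 cm³.
Infill deposited = 0.10 × 44.4 = 4.44 cm³.
Support: 0.08 × 79.7 → 6.376 cm³.
Deposited volume = 35.3 + 4.44 + 6.376, so 46.116 cm³.
Mass = 46.116 × 1.3 = 59.9508 g.
At $29.2/kg: 59.9508/1000 × 29.2 = $1.75.

$1.75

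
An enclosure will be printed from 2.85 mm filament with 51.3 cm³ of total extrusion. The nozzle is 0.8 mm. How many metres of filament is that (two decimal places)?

8.04 m

Filament cross-section = π × (2.85/2)² = 6.3794 mm².
Length = 51.3 cm³ / 6.3794 mm² = 51300 / 6.3794 = 8041.51 mm = 8.04 m.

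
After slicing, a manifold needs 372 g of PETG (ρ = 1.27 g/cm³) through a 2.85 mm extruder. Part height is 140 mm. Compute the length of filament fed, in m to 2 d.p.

45.92 m

Extruded volume: 372/1.27 = 292.9134 cm³ (292913.4 mm³).
Cross-section of 2.85 mm filament: π·(2.85/2)² = 6.3794 mm².
Length = 292913.4 / 6.3794 = 45915.51 mm = 45.92 m.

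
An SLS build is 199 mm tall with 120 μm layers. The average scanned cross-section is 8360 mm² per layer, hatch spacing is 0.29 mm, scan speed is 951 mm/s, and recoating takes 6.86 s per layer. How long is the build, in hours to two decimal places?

17.13 hours

Layer count = ceil(199 / 0.12) = 1659.
Hatch length per layer: 8360 / 0.29 → 28827.6 mm.
Scan time per layer = 28827.6 / 951, so 30.3129 s.
Per-layer time = 30.3129 + 6.86 = 37.1729 s.
Build time = 1659 × 37.1729 = 61669.8411 s = 17.13 hours.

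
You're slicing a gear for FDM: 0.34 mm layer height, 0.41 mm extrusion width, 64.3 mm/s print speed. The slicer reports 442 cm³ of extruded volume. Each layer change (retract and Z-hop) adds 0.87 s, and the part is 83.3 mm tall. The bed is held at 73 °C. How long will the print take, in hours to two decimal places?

13.76 hours

Bead cross-section = 0.34 × 0.41, so 0.1394 mm².
Total extruded path = 442000/0.1394 = 3170731.7 mm.
Print-move time = 3170731.7 / 64.3, so 49311.5 s.
Number of layers: 83.3 / 0.34 → 245 (rounded up).
Layer-change overhead: 245 × 0.87 → 213.15 s.
Total = 49311.5 + 213.15 = 49524.65 s = 13.76 hours.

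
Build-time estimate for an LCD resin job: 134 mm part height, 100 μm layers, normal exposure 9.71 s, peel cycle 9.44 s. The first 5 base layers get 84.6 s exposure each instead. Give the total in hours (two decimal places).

7.23 hours

Layer count = ceil(134 / 0.1) = 1340.
Base layers = 5 × (84.6 + 9.44), so 470.2 s.
Regular layers = 1335 × (9.71 + 9.44), so 25565.25 s.
Total = 470.2 + 25565.25 = 26035.45 s = 7.23 hours.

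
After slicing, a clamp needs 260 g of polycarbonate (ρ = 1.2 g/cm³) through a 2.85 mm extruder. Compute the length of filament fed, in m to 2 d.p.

Extruded volume: 260/1.2 = 216.6667 cm³ (216666.7 mm³).
A = π r² = π × 1.425² = 6.3794 mm².
Length = 216666.7 / 6.3794 = 33963.49 mm = 33.96 m.

33.96 m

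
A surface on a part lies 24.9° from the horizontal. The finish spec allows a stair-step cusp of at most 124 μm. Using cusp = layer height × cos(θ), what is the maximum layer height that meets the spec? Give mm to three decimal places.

Layer height = cusp / cos(24.9°) = 0.124 / 0.9070 = 0.137 mm.

0.137 mm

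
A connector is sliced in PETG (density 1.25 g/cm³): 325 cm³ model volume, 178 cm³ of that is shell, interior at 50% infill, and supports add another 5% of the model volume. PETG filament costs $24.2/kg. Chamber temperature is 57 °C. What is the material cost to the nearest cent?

Infill region: 325 − 178 → 147 cm³.
Infill volume = 0.50 × 147 = 73.5 cm³.
Support = 0.05 × 325, so 16.25 cm³.
Total printed volume: 178 + 73.5 + 16.25 → 267.75 cm³.
Mass: 267.75 × 1.25 → 334.6875 g.
Cost = 334.6875 g / 1000 × $24.2/kg = $8.10.

$8.10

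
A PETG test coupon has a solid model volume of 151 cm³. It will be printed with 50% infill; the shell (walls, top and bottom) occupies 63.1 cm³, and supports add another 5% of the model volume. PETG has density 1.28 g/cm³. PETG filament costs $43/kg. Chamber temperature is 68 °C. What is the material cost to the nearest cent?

Volume inside the shell: 151 − 63.1 → 87.9 cm³.
Infill volume = 0.50 × 87.9 = 43.95 cm³.
Support: 0.05 × 151 → 7.55 cm³.
Total printed volume: 63.1 + 43.95 + 7.55 → 114.6 cm³.
Mass = 114.6 × 1.28 = 146.688 g.
Cost = 146.688 g / 1000 × $43/kg = $6.31.

$6.31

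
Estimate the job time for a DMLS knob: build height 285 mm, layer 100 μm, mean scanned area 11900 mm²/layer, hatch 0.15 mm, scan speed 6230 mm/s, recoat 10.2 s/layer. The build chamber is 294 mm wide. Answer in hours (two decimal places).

Number of layers: 285 / 0.1 → 2850 (rounded up).
Hatch length per layer = 11900 / 0.15 = 79333.3 mm.
Scan time per layer = 79333.3 / 6230 = 12.7341 s.
Time per layer: 12.7341 + 10.2 → 22.9341 s.
2850 layers × 22.9341 s/layer = 65362.185 s, i.e. 18.16 hours.

18.16 hours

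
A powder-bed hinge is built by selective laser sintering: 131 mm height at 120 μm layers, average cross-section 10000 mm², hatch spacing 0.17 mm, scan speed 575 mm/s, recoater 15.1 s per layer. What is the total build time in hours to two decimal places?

Layers = ⌈131/0.12⌉ = 1092.
Per-layer scan distance: 10000 / 0.17 → 58823.5 mm.
Scan time per layer: 58823.5 / 575 → 102.3017 s.
Layer cycle = 102.3017 + 15.1 = 117.4017 s.
Build time = 1092 × 117.4017 = 128202.6564 s = 35.61 hours.

35.61 hours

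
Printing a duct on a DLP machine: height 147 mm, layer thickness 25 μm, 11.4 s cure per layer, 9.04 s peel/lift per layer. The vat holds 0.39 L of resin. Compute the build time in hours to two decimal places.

Layer count = ceil(147 / 0.025) = 5880.
Per-layer time: 11.4 + 9.04 → 20.44 s.
Build time: 5880 × 20.44 s = 120187.2 s, i.e. 33.39 hours.

33.39 hours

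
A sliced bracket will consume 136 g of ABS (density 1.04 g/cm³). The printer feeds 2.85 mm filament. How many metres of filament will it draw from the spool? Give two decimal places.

Volume = 136 g / 1.04 g·cm⁻³ = 130.7692 cm³ = 130769.2 mm³.
A = π r² = π × 1.425² = 6.3794 mm².
Length = 130769.2 / 6.3794 = 20498.67 mm = 20.50 m.

20.50 m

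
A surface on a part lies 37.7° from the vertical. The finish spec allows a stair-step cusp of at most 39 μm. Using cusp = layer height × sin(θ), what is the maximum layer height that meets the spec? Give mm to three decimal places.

Layer height = cusp / sin(37.7°) = 0.039 / 0.6115 = 0.064 mm.

0.064 mm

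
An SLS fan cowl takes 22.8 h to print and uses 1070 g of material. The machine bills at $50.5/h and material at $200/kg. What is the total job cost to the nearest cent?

$1365.40

Machine cost = 50.5 × 22.8 = $1151.40.
Feedstock cost = 200 × 1070/1000, so $214.00.
Total = 1151.40 + 214.00 = $1365.40.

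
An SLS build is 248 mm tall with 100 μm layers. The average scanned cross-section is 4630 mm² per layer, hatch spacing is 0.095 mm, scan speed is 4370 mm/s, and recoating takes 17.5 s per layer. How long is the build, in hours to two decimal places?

19.74 hours

Number of layers: 248 / 0.1 → 2480 (rounded up).
Per-layer scan distance = 4630 / 0.095 = 48736.8 mm.
Per-layer scan time = 48736.8 / 4370, so 11.1526 s.
Time per layer = 11.1526 + 17.5 = 28.6526 s.
Total: 2480 × 28.6526 s = 71058.448 s → 19.74 hours.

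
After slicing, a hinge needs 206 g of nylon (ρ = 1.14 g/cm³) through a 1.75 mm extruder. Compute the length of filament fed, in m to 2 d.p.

75.13 m

Volume = 206 g / 1.14 g·cm⁻³ = 180.7018 cm³ = 180701.8 mm³.
Filament cross-section = π × (1.75/2)² = 2.4053 mm².
Length = 180701.8 / 2.4053 = 75126.51 mm = 75.13 m.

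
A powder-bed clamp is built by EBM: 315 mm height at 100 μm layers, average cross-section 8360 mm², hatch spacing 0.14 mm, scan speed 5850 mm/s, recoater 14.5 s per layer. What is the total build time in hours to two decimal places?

Layer count = ceil(315 / 0.1) = 3150.
Scan path per layer = 8360 / 0.14 = 59714.3 mm.
Per-layer scan time: 59714.3 / 5850 → 10.2076 s.
Per-layer time = 10.2076 + 14.5 = 24.7076 s.
Build time = 3150 × 24.7076 = 77828.94 s = 21.62 hours.

21.62 hours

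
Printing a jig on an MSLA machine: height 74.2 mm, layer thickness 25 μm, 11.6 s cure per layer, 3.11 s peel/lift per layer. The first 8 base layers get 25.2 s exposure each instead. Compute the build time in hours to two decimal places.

Layers = ⌈74.2/0.025⌉ = 2968.
Base layers: 8 × (25.2 + 3.11) → 226.48 s.
Remaining layers = 2960 × (11.6 + 3.11), so 43541.6 s.
Sum: 226.48 + 43541.6 = 43768.08 s → 12.16 hours.

12.16 hours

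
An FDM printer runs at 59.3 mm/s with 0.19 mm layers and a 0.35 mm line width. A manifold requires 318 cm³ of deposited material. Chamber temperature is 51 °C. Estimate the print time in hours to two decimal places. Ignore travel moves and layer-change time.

22.40 hours

Bead cross-section: 0.19 × 0.35 → 0.0665 mm².
Total extruded path = 318000/0.0665 = 4781954.9 mm.
Time extruding = 4781954.9 / 59.3 = 80640 s.
80640 s = 22.40 hours.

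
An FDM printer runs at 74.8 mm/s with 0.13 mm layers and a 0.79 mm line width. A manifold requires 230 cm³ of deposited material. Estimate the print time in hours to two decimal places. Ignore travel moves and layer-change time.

Extrusion cross-section = 0.13 × 0.79 = 0.1027 mm².
Total extruded path = 230000/0.1027 = 2239532.6 mm.
Time extruding: 2239532.6 / 74.8 → 29940.3 s.
29940.3 s = 8.32 hours.

8.32 hours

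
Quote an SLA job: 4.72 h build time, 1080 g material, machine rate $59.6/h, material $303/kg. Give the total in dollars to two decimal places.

Machine cost = 59.6 × 4.72, so $281.312.
Material charge = 303 × 1080/1000 = $327.24.
Job cost: 281.312 + 327.24 = 608.552 ≈ $608.55.

$608.55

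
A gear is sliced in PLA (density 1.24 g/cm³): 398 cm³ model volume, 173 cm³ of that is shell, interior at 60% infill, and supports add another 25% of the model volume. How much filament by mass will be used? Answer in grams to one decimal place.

505.3 g

Volume inside the shell = 398 − 173, so 225 cm³.
Deposited infill = 0.60 × 225, so 135 cm³.
Support = 0.25 × 398 = 99.5 cm³.
Total printed volume = 173 + 135 + 99.5 = 407.5 cm³.
Mass = 407.5 × 1.24, so 505.3 g.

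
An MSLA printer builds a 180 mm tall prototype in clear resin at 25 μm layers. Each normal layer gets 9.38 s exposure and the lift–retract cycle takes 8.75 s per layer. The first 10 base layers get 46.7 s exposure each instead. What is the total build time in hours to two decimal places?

36.36 hours

Layers = ⌈180/0.025⌉ = 7200.
Base layers = 10 × (46.7 + 8.75) = 554.5 s.
Normal layers = 7190 × (9.38 + 8.75) = 130354.7 s.
Sum: 554.5 + 130354.7 = 130909.2 s → 36.36 hours.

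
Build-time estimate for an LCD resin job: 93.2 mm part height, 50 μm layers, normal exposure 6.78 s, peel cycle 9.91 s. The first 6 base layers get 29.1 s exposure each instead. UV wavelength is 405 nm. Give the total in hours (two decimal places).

Layers = ⌈93.2/0.05⌉ = 1864.
Burn-in layers = 6 × (29.1 + 9.91), so 234.06 s.
Normal layers: 1858 × (6.78 + 9.91) → 31010.02 s.
Total = 234.06 + 31010.02 = 31244.08 s = 8.68 hours.

8.68 hours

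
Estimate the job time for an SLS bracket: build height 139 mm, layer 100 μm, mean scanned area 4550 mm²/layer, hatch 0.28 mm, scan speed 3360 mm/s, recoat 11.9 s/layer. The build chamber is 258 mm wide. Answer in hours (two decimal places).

6.46 hours

Layer count = ceil(139 / 0.1) = 1390.
Hatch length per layer = 4550 / 0.28 = 16250 mm.
Scan time per layer = 16250 / 3360, so 4.8363 s.
Layer cycle: 4.8363 + 11.9 → 16.7363 s.
Total: 1390 × 16.7363 s = 23263.457 s → 6.46 hours.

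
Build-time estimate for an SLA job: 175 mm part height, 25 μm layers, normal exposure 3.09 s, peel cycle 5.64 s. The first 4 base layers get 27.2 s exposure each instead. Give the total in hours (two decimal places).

Layer count = ceil(175 / 0.025) = 7000.
Burn-in layers = 4 × (27.2 + 5.64), so 131.36 s.
Normal layers: 6996 × (3.09 + 5.64) → 61075.08 s.
Sum: 131.36 + 61075.08 = 61206.44 s → 17.00 hours.

17.00 hours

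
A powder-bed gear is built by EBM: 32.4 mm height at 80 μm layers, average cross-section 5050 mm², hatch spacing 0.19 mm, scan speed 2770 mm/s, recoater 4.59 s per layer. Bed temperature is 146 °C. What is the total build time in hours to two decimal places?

Layers = ⌈32.4/0.08⌉ = 405.
Hatch length per layer = 5050 / 0.19 = 26578.9 mm.
Beam time per layer = 26578.9 / 2770 = 9.5953 s.
Per-layer time = 9.5953 + 4.59 = 14.1853 s.
Build time = 405 × 14.1853 = 5745.0465 s = 1.60 hours.

1.60 hours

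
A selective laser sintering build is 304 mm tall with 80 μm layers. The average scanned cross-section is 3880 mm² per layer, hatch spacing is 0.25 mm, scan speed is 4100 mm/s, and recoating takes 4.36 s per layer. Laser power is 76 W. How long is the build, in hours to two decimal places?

8.60 hours

Layer count = ceil(304 / 0.08) = 3800.
Per-layer scan distance = 3880 / 0.25, so 15520 mm.
Scan time per layer: 15520 / 4100 → 3.7854 s.
Layer cycle = 3.7854 + 4.36, so 8.1454 s.
3800 layers × 8.1454 s/layer = 30952.52 s, i.e. 8.60 hours.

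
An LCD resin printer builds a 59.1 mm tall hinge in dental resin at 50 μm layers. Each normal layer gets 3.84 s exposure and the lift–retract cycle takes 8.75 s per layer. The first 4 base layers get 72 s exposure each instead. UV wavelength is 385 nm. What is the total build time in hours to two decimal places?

Number of layers: 59.1 / 0.05 → 1182 (rounded up).
Base layers = 4 × (72 + 8.75), so 323 s.
Regular layers = 1178 × (3.84 + 8.75) = 14831.02 s.
Sum: 323 + 14831.02 = 15154.02 s → 4.21 hours.

4.21 hours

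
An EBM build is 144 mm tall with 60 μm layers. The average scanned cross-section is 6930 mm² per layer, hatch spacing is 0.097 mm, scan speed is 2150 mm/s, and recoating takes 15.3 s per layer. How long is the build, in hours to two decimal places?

Layers = ⌈144/0.06⌉ = 2400.
Per-layer scan distance = 6930 / 0.097, so 71443.3 mm.
Beam time per layer: 71443.3 / 2150 → 33.2294 s.
Time per layer = 33.2294 + 15.3 = 48.5294 s.
Total: 2400 × 48.5294 s = 116470.56 s → 32.35 hours.

32.35 hours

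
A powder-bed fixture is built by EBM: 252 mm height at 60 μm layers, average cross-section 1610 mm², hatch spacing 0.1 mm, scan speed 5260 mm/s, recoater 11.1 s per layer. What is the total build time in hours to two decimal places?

Layers = ⌈252/0.06⌉ = 4200.
Hatch length per layer: 1610 / 0.1 → 16100 mm.
Per-layer scan time: 16100 / 5260 → 3.0608 s.
Time per layer = 3.0608 + 11.1, so 14.1608 s.
Build time = 4200 × 14.1608 = 59475.36 s = 16.52 hours.

16.52 hours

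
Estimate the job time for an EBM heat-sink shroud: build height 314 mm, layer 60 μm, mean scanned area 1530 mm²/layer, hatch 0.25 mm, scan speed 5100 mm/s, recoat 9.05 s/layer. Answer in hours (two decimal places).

14.90 hours

Layer count = ceil(314 / 0.06) = 5234.
Per-layer scan distance = 1530 / 0.25 = 6120 mm.
Per-layer scan time: 6120 / 5100 → 1.2 s.
Time per layer = 1.2 + 9.05, so 10.25 s.
Build time = 5234 × 10.25 = 53648.5 s = 14.90 hours.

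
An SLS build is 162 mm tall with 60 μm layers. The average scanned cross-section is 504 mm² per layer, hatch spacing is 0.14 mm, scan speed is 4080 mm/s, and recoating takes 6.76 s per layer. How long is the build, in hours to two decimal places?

Number of layers: 162 / 0.06 → 2700 (rounded up).
Scan path per layer = 504 / 0.14 = 3600 mm.
Per-layer scan time: 3600 / 4080 → 0.8824 s.
Layer cycle = 0.8824 + 6.76, so 7.6424 s.
Total: 2700 × 7.6424 s = 20634.48 s → 5.73 hours.

5.73 hours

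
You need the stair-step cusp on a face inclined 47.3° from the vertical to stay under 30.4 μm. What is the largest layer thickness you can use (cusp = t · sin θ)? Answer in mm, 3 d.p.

0.041 mm

t = h_c / sin θ = 0.0304 / 0.7349 = 0.041 mm.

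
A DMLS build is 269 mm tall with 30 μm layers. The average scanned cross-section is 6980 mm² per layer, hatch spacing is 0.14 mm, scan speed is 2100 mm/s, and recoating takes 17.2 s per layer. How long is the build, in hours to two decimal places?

101.98 hours

Layer count = ceil(269 / 0.03) = 8967.
Per-layer scan distance = 6980 / 0.14 = 49857.1 mm.
Per-layer scan time = 49857.1 / 2100 = 23.7415 s.
Per-layer time: 23.7415 + 17.2 → 40.9415 s.
Total: 8967 × 40.9415 s = 367122.4305 s → 101.98 hours.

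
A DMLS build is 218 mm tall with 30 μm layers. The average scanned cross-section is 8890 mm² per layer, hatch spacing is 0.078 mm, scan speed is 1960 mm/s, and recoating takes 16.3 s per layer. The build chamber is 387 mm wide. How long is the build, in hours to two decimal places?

Layers = ⌈218/0.03⌉ = 7267.
Scan path per layer = 8890 / 0.078 = 113974.4 mm.
Per-layer scan time = 113974.4 / 1960, so 58.1502 s.
Time per layer: 58.1502 + 16.3 → 74.4502 s.
7267 layers × 74.4502 s/layer = 541029.6034 s, i.e. 150.29 hours.

150.29 hours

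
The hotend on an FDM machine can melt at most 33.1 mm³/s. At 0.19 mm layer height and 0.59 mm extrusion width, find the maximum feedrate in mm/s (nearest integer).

A: 0.19 × 0.59 → 0.1121 mm².
v_max = Q/A = 33.1/0.1121 = 295.27 mm/s → 295 mm/s.

295 mm/s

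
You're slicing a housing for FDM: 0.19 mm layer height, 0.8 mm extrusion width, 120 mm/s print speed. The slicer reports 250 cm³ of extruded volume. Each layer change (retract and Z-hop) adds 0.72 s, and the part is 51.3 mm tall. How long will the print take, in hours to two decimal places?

3.86 hours

Bead cross-section = 0.19 × 0.8, so 0.152 mm².
Total extruded path = 250000/0.152 = 1644736.8 mm.
Print-move time: 1644736.8 / 120 → 13706.1 s.
Number of layers: 51.3 / 0.19 → 270 (rounded up).
Z-hop total: 270 × 0.72 → 194.4 s.
Total = 13706.1 + 194.4 = 13900.5 s = 3.86 hours.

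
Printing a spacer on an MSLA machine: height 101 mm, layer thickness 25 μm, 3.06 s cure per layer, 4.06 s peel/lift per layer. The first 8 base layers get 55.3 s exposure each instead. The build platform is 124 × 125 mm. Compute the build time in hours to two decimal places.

8.11 hours

Layers = ⌈101/0.025⌉ = 4040.
Base layers: 8 × (55.3 + 4.06) → 474.88 s.
Normal layers: 4032 × (3.06 + 4.06) → 28707.84 s.
Sum: 474.88 + 28707.84 = 29182.72 s → 8.11 hours.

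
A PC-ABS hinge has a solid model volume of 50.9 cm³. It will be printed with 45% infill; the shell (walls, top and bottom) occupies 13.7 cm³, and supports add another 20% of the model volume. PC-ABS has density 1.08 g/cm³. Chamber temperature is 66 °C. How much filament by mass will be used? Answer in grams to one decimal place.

Interior volume = 50.9 − 13.7, so 37.2 cm³.
Infill deposited = 0.45 × 37.2, so 16.74 cm³.
Support = 0.20 × 50.9, so 10.18 cm³.
Total printed volume: 13.7 + 16.74 + 10.18 → 40.62 cm³.
Mass = 40.62 × 1.08 = 43.8696 g.

43.9 g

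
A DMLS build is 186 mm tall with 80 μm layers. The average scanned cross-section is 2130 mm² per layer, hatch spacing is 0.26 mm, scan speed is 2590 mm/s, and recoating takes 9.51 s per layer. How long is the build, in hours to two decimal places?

8.18 hours

Number of layers: 186 / 0.08 → 2325 (rounded up).
Scan path per layer = 2130 / 0.26 = 8192.3 mm.
Scan time per layer: 8192.3 / 2590 → 3.1631 s.
Per-layer time = 3.1631 + 9.51 = 12.6731 s.
2325 layers × 12.6731 s/layer = 29464.9575 s, i.e. 8.18 hours.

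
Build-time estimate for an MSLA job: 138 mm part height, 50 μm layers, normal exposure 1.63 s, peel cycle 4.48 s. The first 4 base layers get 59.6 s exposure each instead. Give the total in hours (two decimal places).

Number of layers: 138 / 0.05 → 2760 (rounded up).
Bottom layers = 4 × (59.6 + 4.48) = 256.32 s.
Regular layers: 2756 × (1.63 + 4.48) → 16839.16 s.
Sum: 256.32 + 16839.16 = 17095.48 s → 4.75 hours.

4.75 hours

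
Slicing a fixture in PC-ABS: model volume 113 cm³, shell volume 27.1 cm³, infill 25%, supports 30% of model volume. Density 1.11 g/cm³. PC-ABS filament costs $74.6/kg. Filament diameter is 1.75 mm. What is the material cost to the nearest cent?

$6.83

Interior volume = 113 − 27.1, so 85.9 cm³.
Infill volume = 0.25 × 85.9 = 21.475 cm³.
Support: 0.30 × 113 → 33.9 cm³.
Deposited volume: 27.1 + 21.475 + 33.9 → 82.475 cm³.
Mass = 82.475 × 1.11 = 91.54725 g.
Cost = 91.54725 g / 1000 × $74.6/kg = $6.83.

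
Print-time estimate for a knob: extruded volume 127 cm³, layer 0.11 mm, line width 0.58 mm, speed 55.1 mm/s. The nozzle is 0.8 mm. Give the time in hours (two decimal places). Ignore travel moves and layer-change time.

Line area = 0.11 × 0.58, so 0.0638 mm².
Toolpath length = 127 cm³ / 0.0638 mm² = 127000 / 0.0638 = 1990595.6 mm.
Extrusion time: 1990595.6 / 55.1 → 36127 s.
Converting: 36127 s = 10.04 hours.

10.04 hours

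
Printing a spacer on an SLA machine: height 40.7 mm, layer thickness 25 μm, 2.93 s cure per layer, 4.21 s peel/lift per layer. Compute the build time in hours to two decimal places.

Layer count = ceil(40.7 / 0.025) = 1628.
Cycle time = 2.93 + 4.21, so 7.14 s.
Build time: 1628 × 7.14 s = 11623.92 s, i.e. 3.23 hours.

3.23 hours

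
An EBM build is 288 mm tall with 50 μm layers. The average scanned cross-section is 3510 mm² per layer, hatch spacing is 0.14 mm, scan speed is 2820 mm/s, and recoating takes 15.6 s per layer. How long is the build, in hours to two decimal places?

39.18 hours

Layer count = ceil(288 / 0.05) = 5760.
Hatch length per layer = 3510 / 0.14 = 25071.4 mm.
Per-layer scan time = 25071.4 / 2820 = 8.8906 s.
Per-layer time = 8.8906 + 15.6, so 24.4906 s.
Total: 5760 × 24.4906 s = 141065.856 s → 39.18 hours.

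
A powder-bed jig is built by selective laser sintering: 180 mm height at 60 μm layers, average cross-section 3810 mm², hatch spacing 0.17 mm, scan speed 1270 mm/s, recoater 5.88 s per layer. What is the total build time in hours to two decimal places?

19.61 hours

Layers = ⌈180/0.06⌉ = 3000.
Hatch length per layer = 3810 / 0.17 = 22411.8 mm.
Scan time per layer = 22411.8 / 1270, so 17.6471 s.
Time per layer = 17.6471 + 5.88 = 23.5271 s.
3000 layers × 23.5271 s/layer = 70581.3 s, i.e. 19.61 hours.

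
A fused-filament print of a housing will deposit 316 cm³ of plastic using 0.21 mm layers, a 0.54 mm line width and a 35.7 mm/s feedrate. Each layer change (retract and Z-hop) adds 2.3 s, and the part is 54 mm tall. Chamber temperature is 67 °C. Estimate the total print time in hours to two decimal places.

21.85 hours

Extrusion cross-section: 0.21 × 0.54 → 0.1134 mm².
Toolpath length = 316 cm³ / 0.1134 mm² = 316000 / 0.1134 = 2786596.1 mm.
Extrusion time = 2786596.1 / 35.7, so 78055.9 s.
Layers = ⌈54/0.21⌉ = 258.
Z-hop total = 258 × 2.3 = 593.4 s.
Altogether 78055.9 + 593.4 = 78649.3 s, i.e. 21.85 hours.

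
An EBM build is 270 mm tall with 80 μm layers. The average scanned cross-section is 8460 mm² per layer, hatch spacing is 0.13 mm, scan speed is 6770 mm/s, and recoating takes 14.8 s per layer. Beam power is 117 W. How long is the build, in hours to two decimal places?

22.89 hours

Number of layers: 270 / 0.08 → 3375 (rounded up).
Scan path per layer: 8460 / 0.13 → 65076.9 mm.
Beam time per layer = 65076.9 / 6770, so 9.6125 s.
Layer cycle: 9.6125 + 14.8 → 24.4125 s.
Build time = 3375 × 24.4125 = 82392.1875 s = 22.89 hours.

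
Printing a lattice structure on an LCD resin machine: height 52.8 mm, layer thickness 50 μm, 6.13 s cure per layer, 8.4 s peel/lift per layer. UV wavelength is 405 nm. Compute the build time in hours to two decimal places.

Layers = ⌈52.8/0.05⌉ = 1056.
Per-layer time = 6.13 + 8.4 = 14.53 s.
Total = 1056 × 14.53 = 15343.68 s = 4.26 hours.

4.26 hours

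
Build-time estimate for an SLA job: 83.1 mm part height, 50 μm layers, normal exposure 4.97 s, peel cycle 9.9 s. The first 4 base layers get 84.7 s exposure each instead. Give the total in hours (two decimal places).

Number of layers: 83.1 / 0.05 → 1662 (rounded up).
Burn-in layers = 4 × (84.7 + 9.9) = 378.4 s.
Normal layers = 1658 × (4.97 + 9.9) = 24654.46 s.
Total = 378.4 + 24654.46 = 25032.86 s = 6.95 hours.

6.95 hours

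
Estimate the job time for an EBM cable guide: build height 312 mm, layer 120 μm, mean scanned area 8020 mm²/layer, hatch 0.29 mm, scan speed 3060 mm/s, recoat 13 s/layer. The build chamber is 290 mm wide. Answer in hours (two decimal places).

Number of layers: 312 / 0.12 → 2600 (rounded up).
Per-layer scan distance: 8020 / 0.29 → 27655.2 mm.
Per-layer scan time = 27655.2 / 3060 = 9.0376 s.
Layer cycle = 9.0376 + 13, so 22.0376 s.
2600 layers × 22.0376 s/layer = 57297.76 s, i.e. 15.92 hours.

15.92 hours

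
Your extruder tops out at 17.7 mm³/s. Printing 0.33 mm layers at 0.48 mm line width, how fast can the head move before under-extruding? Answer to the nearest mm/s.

112 mm/s

A: 0.33 × 0.48 → 0.1584 mm².
v_max = Q/A = 17.7/0.1584 = 111.74 mm/s → 112 mm/s.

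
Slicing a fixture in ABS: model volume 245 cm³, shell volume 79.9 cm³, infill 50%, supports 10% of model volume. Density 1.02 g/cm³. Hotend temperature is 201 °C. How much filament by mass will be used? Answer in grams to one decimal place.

Volume inside the shell = 245 − 79.9, so 165.1 cm³.
Infill deposited = 0.50 × 165.1 = 82.55 cm³.
Support = 0.10 × 245, so 24.5 cm³.
Total printed volume = 79.9 + 82.55 + 24.5, so 186.95 cm³.
Mass = 186.95 × 1.02, so 190.689 g.

190.7 g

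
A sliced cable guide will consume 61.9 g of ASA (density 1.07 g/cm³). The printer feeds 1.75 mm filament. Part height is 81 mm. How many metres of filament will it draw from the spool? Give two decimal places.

Volume = 61.9 g / 1.07 g·cm⁻³ = 57.8505 cm³ = 57850.5 mm³.
Filament cross-section = π × (1.75/2)² = 2.4053 mm².
L = V/A = 57850.5/2.4053 = 24051.26 mm → 24.05 m.

24.05 m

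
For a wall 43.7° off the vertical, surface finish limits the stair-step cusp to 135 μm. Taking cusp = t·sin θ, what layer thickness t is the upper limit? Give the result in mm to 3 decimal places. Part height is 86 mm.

0.195 mm

t = h_c / sin θ = 0.135 / 0.6909 = 0.195 mm.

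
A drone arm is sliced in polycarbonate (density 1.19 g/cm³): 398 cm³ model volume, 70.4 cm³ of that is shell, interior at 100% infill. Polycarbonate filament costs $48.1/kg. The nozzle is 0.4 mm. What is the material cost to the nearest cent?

$22.78

Volume inside the shell = 398 − 70.4, so 327.6 cm³.
Infill deposited = 1.00 × 327.6, so 327.6 cm³.
Total extruded = 70.4 + 327.6 = 398 cm³.
Mass = 398 × 1.19 = 473.62 g.
At $48.1/kg: 473.62/1000 × 48.1 = $22.78.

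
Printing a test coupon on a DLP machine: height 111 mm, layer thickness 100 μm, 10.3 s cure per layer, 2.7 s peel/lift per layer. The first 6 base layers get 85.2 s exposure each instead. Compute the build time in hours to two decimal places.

Number of layers: 111 / 0.1 → 1110 (rounded up).
Bottom layers = 6 × (85.2 + 2.7) = 527.4 s.
Regular layers = 1104 × (10.3 + 2.7), so 14352 s.
Sum: 527.4 + 14352 = 14879.4 s → 4.13 hours.

4.13 hours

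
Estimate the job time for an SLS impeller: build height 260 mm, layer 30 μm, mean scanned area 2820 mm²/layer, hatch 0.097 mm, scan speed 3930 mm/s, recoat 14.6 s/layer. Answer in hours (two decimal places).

Layers = ⌈260/0.03⌉ = 8667.
Hatch length per layer: 2820 / 0.097 → 29072.2 mm.
Per-layer scan time = 29072.2 / 3930 = 7.3975 s.
Layer cycle = 7.3975 + 14.6 = 21.9975 s.
8667 layers × 21.9975 s/layer = 190652.3325 s, i.e. 52.96 hours.

52.96 hours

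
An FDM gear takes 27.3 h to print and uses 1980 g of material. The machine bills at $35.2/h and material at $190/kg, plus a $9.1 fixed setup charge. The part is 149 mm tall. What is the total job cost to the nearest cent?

$1346.26

Machine cost: 35.2 × 27.3 → $960.96.
Feedstock cost = 190 × 1980/1000, so $376.20.
Adding setup: 960.96 + 376.20 + 9.1 → $1346.26.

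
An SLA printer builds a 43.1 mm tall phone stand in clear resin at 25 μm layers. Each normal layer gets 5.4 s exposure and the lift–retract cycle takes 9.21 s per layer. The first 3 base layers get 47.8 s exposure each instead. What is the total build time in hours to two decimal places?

Layers = ⌈43.1/0.025⌉ = 1724.
Bottom layers = 3 × (47.8 + 9.21) = 171.03 s.
Remaining layers: 1721 × (5.4 + 9.21) → 25143.81 s.
Sum: 171.03 + 25143.81 = 25314.84 s → 7.03 hours.

7.03 hours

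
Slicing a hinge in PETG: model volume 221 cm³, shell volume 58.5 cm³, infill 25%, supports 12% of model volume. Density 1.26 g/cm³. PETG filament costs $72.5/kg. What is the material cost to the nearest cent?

Volume inside the shell = 221 − 58.5 = 162.5 cm³.
Deposited infill: 0.25 × 162.5 → 40.625 cm³.
Support: 0.12 × 221 → 26.52 cm³.
Total printed volume: 58.5 + 40.625 + 26.52 → 125.645 cm³.
Mass = 125.645 × 1.26 = 158.3127 g.
At $72.5/kg: 158.3127/1000 × 72.5 = $11.48.

$11.48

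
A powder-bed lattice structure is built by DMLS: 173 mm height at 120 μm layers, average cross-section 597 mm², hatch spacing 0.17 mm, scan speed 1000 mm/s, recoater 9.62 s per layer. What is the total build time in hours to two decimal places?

Layer count = ceil(173 / 0.12) = 1442.
Scan path per layer: 597 / 0.17 → 3511.8 mm.
Per-layer scan time: 3511.8 / 1000 → 3.5118 s.
Time per layer = 3.5118 + 9.62 = 13.1318 s.
Total: 1442 × 13.1318 s = 18936.0556 s → 5.26 hours.

5.26 hours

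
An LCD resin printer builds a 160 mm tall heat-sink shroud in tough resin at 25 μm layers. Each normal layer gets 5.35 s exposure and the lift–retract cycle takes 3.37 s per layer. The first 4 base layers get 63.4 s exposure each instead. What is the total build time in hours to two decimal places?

Layers = ⌈160/0.025⌉ = 6400.
Base layers = 4 × (63.4 + 3.37), so 267.08 s.
Remaining layers = 6396 × (5.35 + 3.37) = 55773.12 s.
Total = 267.08 + 55773.12 = 56040.2 s = 15.57 hours.

15.57 hours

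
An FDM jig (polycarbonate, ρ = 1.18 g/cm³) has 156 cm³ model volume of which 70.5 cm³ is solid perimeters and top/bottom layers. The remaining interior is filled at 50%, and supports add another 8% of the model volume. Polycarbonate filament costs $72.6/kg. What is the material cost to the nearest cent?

Volume inside the shell = 156 − 70.5 = 85.5 cm³.
Infill volume = 0.50 × 85.5 = 42.75 cm³.
Support: 0.08 × 156 → 12.48 cm³.
Total extruded = 70.5 + 42.75 + 12.48, so 125.73 cm³.
Mass = 125.73 × 1.18 = 148.3614 g.
At $72.6/kg: 148.3614/1000 × 72.6 = $10.77.

$10.77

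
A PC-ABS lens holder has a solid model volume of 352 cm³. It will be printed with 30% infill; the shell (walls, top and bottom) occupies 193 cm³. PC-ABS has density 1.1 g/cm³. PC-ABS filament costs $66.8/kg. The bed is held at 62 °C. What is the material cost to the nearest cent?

Interior volume: 352 − 193 → 159 cm³.
Deposited infill = 0.30 × 159 = 47.7 cm³.
Total printed volume = 193 + 47.7, so 240.7 cm³.
Mass = 240.7 × 1.1, so 264.77 g.
At $66.8/kg: 264.77/1000 × 66.8 = $17.69.

$17.69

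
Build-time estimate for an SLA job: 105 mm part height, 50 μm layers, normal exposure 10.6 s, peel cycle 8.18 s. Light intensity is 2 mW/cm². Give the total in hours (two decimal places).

Layer count = ceil(105 / 0.05) = 2100.
Cycle time: 10.6 + 8.18 → 18.78 s.
Build time: 2100 × 18.78 s = 39438 s, i.e. 10.96 hours.

10.96 hours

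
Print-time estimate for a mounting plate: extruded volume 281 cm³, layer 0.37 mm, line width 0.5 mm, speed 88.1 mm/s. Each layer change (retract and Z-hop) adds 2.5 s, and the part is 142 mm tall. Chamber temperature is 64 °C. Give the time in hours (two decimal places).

5.06 hours

Bead cross-section = 0.37 × 0.5 = 0.185 mm².
Toolpath length = 281 cm³ / 0.185 mm² = 281000 / 0.185 = 1518918.9 mm.
Extrusion time: 1518918.9 / 88.1 → 17240.9 s.
Layer count = ceil(142 / 0.37) = 384.
Layer-change overhead = 384 × 2.5 = 960 s.
Total = 17240.9 + 960 = 18200.9 s = 5.06 hours.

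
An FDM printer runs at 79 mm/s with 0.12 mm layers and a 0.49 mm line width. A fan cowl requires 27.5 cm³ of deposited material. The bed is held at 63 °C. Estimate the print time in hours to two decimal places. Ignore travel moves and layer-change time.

Bead cross-section: 0.12 × 0.49 → 0.0588 mm².
Total extruded path = 27500/0.0588 = 467687.1 mm.
Time extruding = 467687.1 / 79, so 5920.1 s.
In the requested units: 5920.1 s = 1.64 hours.

1.64 hours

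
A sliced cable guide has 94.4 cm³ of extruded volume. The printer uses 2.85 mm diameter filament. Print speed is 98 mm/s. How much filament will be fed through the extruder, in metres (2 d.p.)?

Cross-section of 2.85 mm filament: π·(2.85/2)² = 6.3794 mm².
Length = 94.4 cm³ / 6.3794 mm² = 94400 / 6.3794 = 14797.63 mm = 14.80 m.

14.80 m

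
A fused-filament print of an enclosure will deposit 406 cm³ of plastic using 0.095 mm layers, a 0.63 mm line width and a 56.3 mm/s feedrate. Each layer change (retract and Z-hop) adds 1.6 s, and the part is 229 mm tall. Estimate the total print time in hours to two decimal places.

34.54 hours

Extrusion cross-section: 0.095 × 0.63 → 0.05985 mm².
Path length: 406000 mm³ / 0.05985 mm² → 6783625.7 mm.
Time extruding: 6783625.7 / 56.3 → 120490.7 s.
Layer count = ceil(229 / 0.095) = 2411.
Z-hop total = 2411 × 1.6 = 3857.6 s.
Total = 120490.7 + 3857.6 = 124348.3 s = 34.54 hours.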